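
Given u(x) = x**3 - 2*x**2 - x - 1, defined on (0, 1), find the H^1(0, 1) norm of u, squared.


||u||_{H^1}^2 = 1717/210

The H^1 norm (squared) on an interval (0, L) is
  ||u||_{H^1}^2 = ∫_0^L u(x)^2 dx + ∫_0^L u'(x)^2 dx.
Compute u'(x) = 3*x**2 - 4*x - 1.
Then u(x)^2 = x**6 - 4*x**5 + 2*x**4 + 2*x**3 + 5*x**2 + 2*x + 1 and u'(x)^2 = 9*x**4 - 24*x**3 + 10*x**2 + 8*x + 1.
Integrate each monomial from 0 to 1 using ∫_0^1 c·x^n dx = c·1^(n+1)/(n+1):
  ∫_0^1 u(x)^2 dx = ∫_0^1 (x^6 - 4*x^5 + 2*x^4 + 2*x^3 + 5*x^2 + 2*x + 1) dx. Term by term:
    ∫_0^1 x^6 dx = 1/7;  ∫_0^1 -4*x^5 dx = -2/3;  ∫_0^1 2*x^4 dx = 2/5;
    ∫_0^1 2*x^3 dx = 1/2;  ∫_0^1 5*x^2 dx = 5/3;  ∫_0^1 2*x dx = 1;
    ∫_0^1 1 dx = 1.
  Sum: 1/7 − 2/3 + 2/5 + 1/2 + 5/3 + 1 + 1 = 283/70.
  ∫_0^1 u'(x)^2 dx = ∫_0^1 (9*x^4 - 24*x^3 + 10*x^2 + 8*x + 1) dx. Term by term:
    ∫_0^1 9*x^4 dx = 9/5;  ∫_0^1 -24*x^3 dx = -6;  ∫_0^1 10*x^2 dx = 10/3;
    ∫_0^1 8*x dx = 4;  ∫_0^1 1 dx = 1.
  Sum: 9/5 − 6 + 10/3 + 4 + 1 = 62/15.
Adding: ||u||_{H^1}^2 = 283/70 + 62/15 = 1717/210.


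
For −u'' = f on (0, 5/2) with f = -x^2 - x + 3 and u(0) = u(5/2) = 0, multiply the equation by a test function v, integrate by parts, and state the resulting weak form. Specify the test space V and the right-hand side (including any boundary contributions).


V = H^1_0(0, 5/2) (so v(0) = v(5/2) = 0); weak form: ∫_0^5/2 u'v' dx = ∫_0^5/2 (-x^2 - x + 3) v dx for all v ∈ V.

Multiply both sides by a test function v and integrate from 0 to 5/2:
  ∫_0^5/2 −u''(x) v(x) dx = ∫_0^5/2 f(x) v(x) dx.
Integrate the LHS by parts once:
  ∫_0^5/2 −u'' v dx = −[u'(x) v(x)]_0^5/2 + ∫_0^5/2 u'(x) v'(x) dx.
Thus ∫_0^5/2 u'(x) v'(x) dx = ∫_0^5/2 f(x) v(x) dx + [u'(x) v(x)]_0^5/2.
Choose V so that boundary terms are either known or forced to vanish.
u is Dirichlet: u(0) = u(5/2) = 0. Let V = H^1_0(0, 5/2); then v(0) = v(5/2) = 0, and [u' v]_0^5/2 = 0.
Weak formulation: find u (satisfying any essential BC) such that ∫_0^5/2 u'(x) v'(x) dx = ∫_0^5/2 f v dx for all v ∈ V.
Substituting f(x) = -x^2 - x + 3, the right-hand side is ∫_0^5/2 (-x^2 - x + 3) v dx.


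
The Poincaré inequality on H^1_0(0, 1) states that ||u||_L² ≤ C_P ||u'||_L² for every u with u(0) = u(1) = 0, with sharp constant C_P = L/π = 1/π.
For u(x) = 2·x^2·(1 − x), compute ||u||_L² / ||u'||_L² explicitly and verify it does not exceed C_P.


||u||_L² / ||u'||_L² = sqrt(14)/14 < C_P = 1/π.

u(x) = 2·x^2·(1 − x), so u'(x) = 2*x*(2 - 3*x).
u(x) = 2·x^2·(1 − x) vanishes at x = 0 and x = 1, so u ∈ H^1_0(0, 1). Differentiate via the product rule and integrate the resulting polynomials term by term.
  ∫_0^1 u² dx = ∫_0^1 (4*x^6 - 8*x^5 + 4*x^4) dx. Term by term:
    ∫_0^1 4*x^6 dx = 4/7;  ∫_0^1 -8*x^5 dx = -4/3;  ∫_0^1 4*x^4 dx = 4/5.
  Sum: 4/7 − 4/3 + 4/5 = 4/105.
  ∫_0^1 (u')² dx = ∫_0^1 (36*x^4 - 48*x^3 + 16*x^2) dx. Term by term:
    ∫_0^1 36*x^4 dx = 36/5;  ∫_0^1 -48*x^3 dx = -12;  ∫_0^1 16*x^2 dx = 16/3.
  Sum: 36/5 − 12 + 16/3 = 8/15.
∫_0^1 u² dx = 4/105, so ||u||_L² = 2*sqrt(105)/105.
∫_0^1 (u')² dx = 8/15, so ||u'||_L² = 2*sqrt(30)/15.
Ratio ||u||_L² / ||u'||_L² = sqrt(14)/14.
Sharp Poincaré constant on H^1_0(0, 1) is C_P = L/π = 1/π, achieved by sin(π·x).
A polynomial bump cannot attain the sharp Poincaré constant (only the first sine eigenfunction does), so the ratio is strictly less than C_P, consistent with ||u||_L² ≤ C_P ||u'||_L².


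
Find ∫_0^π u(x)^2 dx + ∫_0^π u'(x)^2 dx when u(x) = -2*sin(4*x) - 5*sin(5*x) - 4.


||u||_{H^1(0,π)}^2 = 16 + 375*π

u'(x) = -8*cos(4*x) - 25*cos(5*x).
Expand u² and (u')² and integrate term by term on (0, π), using: for integers n ≥ 1, ∫_0^π sin²(nx) dx = ∫_0^π cos²(nx) dx = π/2; for n ≠ n', ∫_0^π sin(nx)sin(n'x) dx = ∫_0^π cos(nx)cos(n'x) dx = 0; and by product-to-sum, ∫_0^π sin(nx)cos(n'x) dx = ½∫_0^π [sin((n+n')x) + sin((n−n')x)] dx, which is 0 when n+n' is even and 2n/(n²−n'²) when n+n' is odd (it need not vanish on (0, π)). For the constant mode: ∫_0^π 1 dx = π, ∫_0^π cos(nx) dx = 0, ∫_0^π sin(nx) dx = (1−(−1)^n)/n.
  u² squared terms: (-4)²·∫1 dx = 16·π = 16*π;  (-5)²·∫sin(5x)² dx = 25·π/2 = 25*π/2;  (-2)²·∫sin(4x)² dx = 4·π/2 = 2*π.
  u² cross terms: 2·(-4)·(-5)·∫1·sin(5x) dx = 40·(2/5) = 16;  2·(-4)·(-2)·∫1·sin(4x) dx = 16·(0) = 0;  2·(-5)·(-2)·∫sin(5x)·sin(4x) dx = 20·(0) = 0.
  So ∫_0^π u² dx = 16*π + 25*π/2 + 2*π + 16 + 0 + 0 = 16 + 61*π/2.
  (u')² squared terms: (-25)²·∫cos(5x)² dx = 625·π/2 = 625*π/2;  (-8)²·∫cos(4x)² dx = 64·π/2 = 32*π.
  (u')² cross terms: 2·(-25)·(-8)·∫cos(5x)·cos(4x) dx = 400·(0) = 0.
  So ∫_0^π (u')² dx = 625*π/2 + 32*π + 0 = 689*π/2.
||u||_{H^1}^2 = (16 + 61*π/2) + (689*π/2) = 16 + 375*π.


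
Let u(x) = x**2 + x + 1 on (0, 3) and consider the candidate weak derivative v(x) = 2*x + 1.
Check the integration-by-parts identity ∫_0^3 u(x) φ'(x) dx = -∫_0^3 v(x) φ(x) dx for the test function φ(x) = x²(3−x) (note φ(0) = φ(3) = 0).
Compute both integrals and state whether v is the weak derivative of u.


LHS = -621/20, RHS = -621/20. Yes, v = u' weakly.

u(x) = x**2 + x + 1, classical derivative u'(x) = 2*x + 1.
φ(x) = x²(3−x), so φ'(x) = 3*x*(2 - x).
Note φ(0) = φ(3) = 0, so the boundary term u·φ vanishes.
LHS = ∫_0^3 u(x) φ'(x) dx = ∫_0^3 (-3*x^4 + 3*x^3 + 3*x^2 + 6*x) dx. Term by term:
  ∫_0^3 -3*x^4 dx = -729/5;  ∫_0^3 3*x^3 dx = 243/4;  ∫_0^3 3*x^2 dx = 27;
  ∫_0^3 6*x dx = 27.
Sum: -729/5 + 243/4 + 27 + 27 = -621/20.
So LHS = -621/20.
∫_0^3 v(x) φ(x) dx = ∫_0^3 (-2*x^4 + 5*x^3 + 3*x^2) dx. Term by term:
  ∫_0^3 -2*x^4 dx = -486/5;  ∫_0^3 5*x^3 dx = 405/4;  ∫_0^3 3*x^2 dx = 27.
Sum: -486/5 + 405/4 + 27 = 621/20.
So RHS = -∫_0^3 v(x) φ(x) dx = -621/20.
LHS = RHS, so the identity holds for this test φ.
Moreover u is smooth here and v(x) = u'(x) = 2*x + 1 pointwise, so the identity holds for every test function. Hence v is the weak derivative of u.


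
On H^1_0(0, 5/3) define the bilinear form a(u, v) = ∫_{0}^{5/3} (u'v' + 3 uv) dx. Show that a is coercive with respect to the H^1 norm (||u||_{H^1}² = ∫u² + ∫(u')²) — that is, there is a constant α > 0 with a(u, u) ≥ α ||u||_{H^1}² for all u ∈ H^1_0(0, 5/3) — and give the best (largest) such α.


α = 1

Coercivity of a(·,·) on H^1_0(0, 5/3) means a(u, u) ≥ α ||u||_{H^1}² for every u ∈ H^1_0.
The interval has length L = 5/3, and Poincaré/coercivity depend only on L. Here a(u, u) = ∫(u')² + (3)·∫u².
Here c = 3 ≥ 1, so a(u,u) = ∫(u')² + c∫u² ≥ ∫(u')² + ∫u² = ||u||_{H^1}², i.e. α = 1 works. No larger α is possible: a(u,u) ≥ α||u||_{H^1}² means (1−α)∫(u')² ≥ (α−c)∫u², and for the modes u_n = sin(nπ(x−x₀)/L) (x₀ the left endpoint) one has ∫u_n²/∫(u_n')² = (L/(nπ))² → 0, so a(u_n,u_n)/||u_n||_{H^1}² → 1. Hence the optimal constant is α = 1.
Therefore α = 1.


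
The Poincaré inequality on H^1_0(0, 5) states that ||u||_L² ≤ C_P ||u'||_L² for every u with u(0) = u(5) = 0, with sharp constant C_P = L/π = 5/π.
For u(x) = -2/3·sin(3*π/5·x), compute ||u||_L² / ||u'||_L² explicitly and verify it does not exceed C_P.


||u||_L² / ||u'||_L² = 5/(3*π) < C_P = 5/π.

u(x) = -2/3·sin(3*π/5·x), so u'(x) = -2*π*cos(3*π*x/5)/5.
Writing u(x) = A·sin(kπx/L) with A = -2/3 and k = 3, use ∫_0^L sin²(kπx/L) dx = L/2 and ∫_0^L cos²(kπx/L) dx = L/2.
u² = 4/9·sin²(3*π/5·x) and (u')² = 4*π^2/25·cos²(3*π/5·x), and each of sin², cos² integrates to L/2 = 5/2 over (0, 5).
∫_0^5 u² dx = 10/9, so ||u||_L² = sqrt(10)/3.
∫_0^5 (u')² dx = 2*π^2/5, so ||u'||_L² = sqrt(10)*π/5.
Ratio ||u||_L² / ||u'||_L² = 5/(3*π).
Sharp Poincaré constant on H^1_0(0, 5) is C_P = L/π = 5/π, achieved by sin(π/5·x).
This is the k = 3 harmonic; the ratio L/(kπ) is strictly less than C_P = L/π, consistent with the sharp inequality ||u||_L² ≤ C_P ||u'||_L².


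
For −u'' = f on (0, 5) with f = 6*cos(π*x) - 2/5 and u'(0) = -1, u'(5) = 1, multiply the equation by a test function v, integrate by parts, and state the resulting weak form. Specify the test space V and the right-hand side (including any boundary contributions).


V = H^1(0, 5) (v unrestricted at boundary; u is determined up to an additive constant); weak form: ∫_0^5 u'v' dx = ∫_0^5 (6*cos(π*x) - 2/5) v dx + v(5) + v(0) for all v ∈ V.

Multiply both sides by a test function v and integrate from 0 to 5:
  ∫_0^5 −u''(x) v(x) dx = ∫_0^5 f(x) v(x) dx.
Integrate the LHS by parts once:
  ∫_0^5 −u'' v dx = −[u'(x) v(x)]_0^5 + ∫_0^5 u'(x) v'(x) dx.
Thus ∫_0^5 u'(x) v'(x) dx = ∫_0^5 f(x) v(x) dx + [u'(x) v(x)]_0^5.
Choose V so that boundary terms are either known or forced to vanish.
u has inhomogeneous Neumann u'(0) = -1, u'(5) = 1. [u' v]_0^5 = (1)·v(5) − (-1)·v(0) = v(5) + v(0). Take V = H^1(0, 5); boundary term becomes part of RHS.
Weak formulation: find u (satisfying any essential BC) such that ∫_0^5 u'(x) v'(x) dx = ∫_0^5 f v dx + v(5) + v(0) for all v ∈ V (Neumann data are natural BCs: they enter the RHS as boundary terms).
Substituting f(x) = 6*cos(π*x) - 2/5, the right-hand side is ∫_0^5 (6*cos(π*x) - 2/5) v dx + v(5) + v(0).
Compatibility check (pure Neumann): taking v ≡ 1 ∈ V gives 0 = ∫_0^5 f dx + (1) − (-1), i.e. ∫_0^5 f dx must equal u'(0) − u'(5) = -2. Indeed ∫_0^5 (6*cos(π*x) - 2/5) dx = -2, so the data are compatible. The solution is then unique only up to an additive constant (fix it e.g. by requiring ∫_0^5 u dx = 0).


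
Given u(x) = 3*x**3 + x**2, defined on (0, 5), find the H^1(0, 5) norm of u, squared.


||u||_{H^1}^2 = 3635375/21

The H^1 norm (squared) on an interval (0, L) is
  ||u||_{H^1}^2 = ∫_0^L u(x)^2 dx + ∫_0^L u'(x)^2 dx.
Compute u'(x) = 9*x**2 + 2*x.
Then u(x)^2 = 9*x**6 + 6*x**5 + x**4 and u'(x)^2 = 81*x**4 + 36*x**3 + 4*x**2.
Integrate each monomial from 0 to 5 using ∫_0^5 c·x^n dx = c·5^(n+1)/(n+1):
  ∫_0^5 u(x)^2 dx = ∫_0^5 (9*x^6 + 6*x^5 + x^4) dx. Term by term:
    ∫_0^5 9*x^6 dx = 703125/7;  ∫_0^5 6*x^5 dx = 15625;  ∫_0^5 x^4 dx = 625.
  Sum: 703125/7 + 15625 + 625 = 816875/7.
  ∫_0^5 u'(x)^2 dx = ∫_0^5 (81*x^4 + 36*x^3 + 4*x^2) dx. Term by term:
    ∫_0^5 81*x^4 dx = 50625;  ∫_0^5 36*x^3 dx = 5625;  ∫_0^5 4*x^2 dx = 500/3.
  Sum: 50625 + 5625 + 500/3 = 169250/3.
Adding: ||u||_{H^1}^2 = 816875/7 + 169250/3 = 3635375/21.


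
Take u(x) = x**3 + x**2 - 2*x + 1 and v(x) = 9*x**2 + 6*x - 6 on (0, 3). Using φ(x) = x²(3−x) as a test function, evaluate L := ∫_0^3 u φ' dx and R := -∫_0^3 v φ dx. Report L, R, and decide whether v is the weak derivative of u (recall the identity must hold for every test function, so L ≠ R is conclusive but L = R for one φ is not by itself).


LHS = -837/10, RHS = -2511/10. No, v is not the weak derivative of u.

u(x) = x**3 + x**2 - 2*x + 1, classical derivative u'(x) = 3*x**2 + 2*x - 2.
φ(x) = x²(3−x), so φ'(x) = 3*x*(2 - x).
Note φ(0) = φ(3) = 0, so the boundary term u·φ vanishes.
LHS = ∫_0^3 u(x) φ'(x) dx = ∫_0^3 (-3*x^5 + 3*x^4 + 12*x^3 - 15*x^2 + 6*x) dx. Term by term:
  ∫_0^3 -3*x^5 dx = -729/2;  ∫_0^3 3*x^4 dx = 729/5;  ∫_0^3 12*x^3 dx = 243;
  ∫_0^3 -15*x^2 dx = -135;  ∫_0^3 6*x dx = 27.
Sum: -729/2 + 729/5 + 243 − 135 + 27 = -837/10.
So LHS = -837/10.
∫_0^3 v(x) φ(x) dx = ∫_0^3 (-9*x^5 + 21*x^4 + 24*x^3 - 18*x^2) dx. Term by term:
  ∫_0^3 -9*x^5 dx = -2187/2;  ∫_0^3 21*x^4 dx = 5103/5;  ∫_0^3 24*x^3 dx = 486;
  ∫_0^3 -18*x^2 dx = -162.
Sum: -2187/2 + 5103/5 + 486 − 162 = 2511/10.
So RHS = -∫_0^3 v(x) φ(x) dx = -2511/10.
LHS − RHS = 837/5 ≠ 0, so the identity fails.
(For a valid weak derivative the identity must hold for EVERY test function, in particular this one. The failure shows v is NOT the weak derivative of u.)
Correct weak derivative would be u'(x) = 3*x**2 + 2*x - 2.


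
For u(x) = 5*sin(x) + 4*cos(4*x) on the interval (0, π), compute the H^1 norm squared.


||u||_{H^1(0,π)}^2 = -272/3 + 161*π

u'(x) = -16*sin(4*x) + 5*cos(x).
Expand u² and (u')² and integrate term by term on (0, π), using: for integers n ≥ 1, ∫_0^π sin²(nx) dx = ∫_0^π cos²(nx) dx = π/2; for n ≠ n', ∫_0^π sin(nx)sin(n'x) dx = ∫_0^π cos(nx)cos(n'x) dx = 0; and by product-to-sum, ∫_0^π sin(nx)cos(n'x) dx = ½∫_0^π [sin((n+n')x) + sin((n−n')x)] dx, which is 0 when n+n' is even and 2n/(n²−n'²) when n+n' is odd (it need not vanish on (0, π)).
  u² squared terms: (4)²·∫cos(4x)² dx = 16·π/2 = 8*π;  (5)²·∫sin(x)² dx = 25·π/2 = 25*π/2.
  u² cross terms: 2·(4)·(5)·∫cos(4x)·sin(x) dx = 40·(-2/15) = -16/3.
  So ∫_0^π u² dx = 8*π + 25*π/2 − 16/3 = -16/3 + 41*π/2.
  (u')² squared terms: (-16)²·∫sin(4x)² dx = 256·π/2 = 128*π;  (5)²·∫cos(x)² dx = 25·π/2 = 25*π/2.
  (u')² cross terms: 2·(-16)·(5)·∫sin(4x)·cos(x) dx = -160·(8/15) = -256/3.
  So ∫_0^π (u')² dx = 128*π + 25*π/2 − 256/3 = -256/3 + 281*π/2.
||u||_{H^1}^2 = (-16/3 + 41*π/2) + (-256/3 + 281*π/2) = -272/3 + 161*π.


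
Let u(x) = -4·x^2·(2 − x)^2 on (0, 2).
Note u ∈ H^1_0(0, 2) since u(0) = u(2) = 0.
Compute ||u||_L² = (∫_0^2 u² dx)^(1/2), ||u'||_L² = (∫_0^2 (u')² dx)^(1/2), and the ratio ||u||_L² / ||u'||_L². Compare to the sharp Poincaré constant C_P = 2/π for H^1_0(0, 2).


||u||_L² / ||u'||_L² = sqrt(3)/3 < C_P = 2/π.

u(x) = -4·x^2·(2 − x)^2, so u'(x) = 16*x*(-x^2 + 3*x - 2).
u(x) = -4·x^2·(2 − x)^2 vanishes at x = 0 and x = 2, so u ∈ H^1_0(0, 2). Differentiate via the product rule and integrate the resulting polynomials term by term.
  ∫_0^2 u² dx = ∫_0^2 (16*x^8 - 128*x^7 + 384*x^6 - 512*x^5 + 256*x^4) dx. Term by term:
    ∫_0^2 16*x^8 dx = 8192/9;  ∫_0^2 -128*x^7 dx = -4096;  ∫_0^2 384*x^6 dx = 49152/7;
    ∫_0^2 -512*x^5 dx = -16384/3;  ∫_0^2 256*x^4 dx = 8192/5.
  Sum: 8192/9 − 4096 + 49152/7 − 16384/3 + 8192/5 = 4096/315.
  ∫_0^2 (u')² dx = ∫_0^2 (256*x^6 - 1536*x^5 + 3328*x^4 - 3072*x^3 + 1024*x^2) dx. Term by term:
    ∫_0^2 256*x^6 dx = 32768/7;  ∫_0^2 -1536*x^5 dx = -16384;  ∫_0^2 3328*x^4 dx = 106496/5;
    ∫_0^2 -3072*x^3 dx = -12288;  ∫_0^2 1024*x^2 dx = 8192/3.
  Sum: 32768/7 − 16384 + 106496/5 − 12288 + 8192/3 = 4096/105.
∫_0^2 u² dx = 4096/315, so ||u||_L² = 64*sqrt(35)/105.
∫_0^2 (u')² dx = 4096/105, so ||u'||_L² = 64*sqrt(105)/105.
Ratio ||u||_L² / ||u'||_L² = sqrt(3)/3.
Sharp Poincaré constant on H^1_0(0, 2) is C_P = L/π = 2/π, achieved by sin(π/2·x).
A polynomial bump cannot attain the sharp Poincaré constant (only the first sine eigenfunction does), so the ratio is strictly less than C_P, consistent with ||u||_L² ≤ C_P ||u'||_L².


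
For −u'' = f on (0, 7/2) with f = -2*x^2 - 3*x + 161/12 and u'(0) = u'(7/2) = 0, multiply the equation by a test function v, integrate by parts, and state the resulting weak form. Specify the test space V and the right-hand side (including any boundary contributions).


V = H^1(0, 7/2) (no boundary constraint on v; u is determined up to an additive constant); weak form: ∫_0^7/2 u'v' dx = ∫_0^7/2 (-2*x^2 - 3*x + 161/12) v dx for all v ∈ V.

Multiply both sides by a test function v and integrate from 0 to 7/2:
  ∫_0^7/2 −u''(x) v(x) dx = ∫_0^7/2 f(x) v(x) dx.
Integrate the LHS by parts once:
  ∫_0^7/2 −u'' v dx = −[u'(x) v(x)]_0^7/2 + ∫_0^7/2 u'(x) v'(x) dx.
Thus ∫_0^7/2 u'(x) v'(x) dx = ∫_0^7/2 f(x) v(x) dx + [u'(x) v(x)]_0^7/2.
Choose V so that boundary terms are either known or forced to vanish.
u has homogeneous Neumann: u'(0) = u'(7/2) = 0. So [u' v]_0^7/2 = 0·v(7/2) − 0·v(0) = 0 for any v; take V = H^1(0, 7/2).
Weak formulation: find u (satisfying any essential BC) such that ∫_0^7/2 u'(x) v'(x) dx = ∫_0^7/2 f v dx for all v ∈ V (homogeneous Neumann, so boundary terms vanish).
Substituting f(x) = -2*x^2 - 3*x + 161/12, the right-hand side is ∫_0^7/2 (-2*x^2 - 3*x + 161/12) v dx.
Compatibility check (pure Neumann): taking v ≡ 1 ∈ V gives 0 = ∫_0^7/2 f dx + (0) − (0), i.e. ∫_0^7/2 f dx must equal u'(0) − u'(7/2) = 0. Indeed ∫_0^7/2 (-2*x^2 - 3*x + 161/12) dx = 0, so the data are compatible. The solution is then unique only up to an additive constant (fix it e.g. by requiring ∫_0^7/2 u dx = 0).


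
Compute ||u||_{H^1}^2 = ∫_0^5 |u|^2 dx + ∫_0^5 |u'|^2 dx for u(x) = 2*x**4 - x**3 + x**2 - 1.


||u||_{H^1}^2 = 84098690/63

The H^1 norm (squared) on an interval (0, L) is
  ||u||_{H^1}^2 = ∫_0^L u(x)^2 dx + ∫_0^L u'(x)^2 dx.
Compute u'(x) = 8*x**3 - 3*x**2 + 2*x.
Then u(x)^2 = 4*x**8 - 4*x**7 + 5*x**6 - 2*x**5 - 3*x**4 + 2*x**3 - 2*x**2 + 1 and u'(x)^2 = 64*x**6 - 48*x**5 + 41*x**4 - 12*x**3 + 4*x**2.
Integrate each monomial from 0 to 5 using ∫_0^5 c·x^n dx = c·5^(n+1)/(n+1):
  ∫_0^5 u(x)^2 dx = ∫_0^5 (4*x^8 - 4*x^7 + 5*x^6 - 2*x^5 - 3*x^4 + 2*x^3 - 2*x^2 + 1) dx. Term by term:
    ∫_0^5 4*x^8 dx = 7812500/9;  ∫_0^5 -4*x^7 dx = -390625/2;  ∫_0^5 5*x^6 dx = 390625/7;
    ∫_0^5 -2*x^5 dx = -15625/3;  ∫_0^5 -3*x^4 dx = -1875;  ∫_0^5 2*x^3 dx = 625/2;
    ∫_0^5 -2*x^2 dx = -250/3;  ∫_0^5 1 dx = 5.
  Sum: 7812500/9 − 390625/2 + 390625/7 − 15625/3 − 1875 + 625/2 − 250/3 + 5 = 45466940/63.
  ∫_0^5 u'(x)^2 dx = ∫_0^5 (64*x^6 - 48*x^5 + 41*x^4 - 12*x^3 + 4*x^2) dx. Term by term:
    ∫_0^5 64*x^6 dx = 5000000/7;  ∫_0^5 -48*x^5 dx = -125000;  ∫_0^5 41*x^4 dx = 25625;
    ∫_0^5 -12*x^3 dx = -1875;  ∫_0^5 4*x^2 dx = 500/3.
  Sum: 5000000/7 − 125000 + 25625 − 1875 + 500/3 = 12877250/21.
Adding: ||u||_{H^1}^2 = 45466940/63 + 12877250/21 = 84098690/63.


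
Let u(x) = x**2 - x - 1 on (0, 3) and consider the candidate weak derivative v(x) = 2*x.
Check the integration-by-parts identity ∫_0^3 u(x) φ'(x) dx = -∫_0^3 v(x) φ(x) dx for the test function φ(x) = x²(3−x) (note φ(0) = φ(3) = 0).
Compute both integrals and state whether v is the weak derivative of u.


LHS = -351/20, RHS = -243/10. No, v is not the weak derivative of u.

u(x) = x**2 - x - 1, classical derivative u'(x) = 2*x - 1.
φ(x) = x²(3−x), so φ'(x) = 3*x*(2 - x).
Note φ(0) = φ(3) = 0, so the boundary term u·φ vanishes.
LHS = ∫_0^3 u(x) φ'(x) dx = ∫_0^3 (-3*x^4 + 9*x^3 - 3*x^2 - 6*x) dx. Term by term:
  ∫_0^3 -3*x^4 dx = -729/5;  ∫_0^3 9*x^3 dx = 729/4;  ∫_0^3 -3*x^2 dx = -27;
  ∫_0^3 -6*x dx = -27.
Sum: -729/5 + 729/4 − 27 − 27 = -351/20.
So LHS = -351/20.
∫_0^3 v(x) φ(x) dx = ∫_0^3 (-2*x^4 + 6*x^3) dx. Term by term:
  ∫_0^3 -2*x^4 dx = -486/5;  ∫_0^3 6*x^3 dx = 243/2.
Sum: -486/5 + 243/2 = 243/10.
So RHS = -∫_0^3 v(x) φ(x) dx = -243/10.
LHS − RHS = 27/4 ≠ 0, so the identity fails.
(For a valid weak derivative the identity must hold for EVERY test function, in particular this one. The failure shows v is NOT the weak derivative of u.)
Correct weak derivative would be u'(x) = 2*x - 1.


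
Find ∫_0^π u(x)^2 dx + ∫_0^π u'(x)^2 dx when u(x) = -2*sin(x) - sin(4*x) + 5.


||u||_{H^1(0,π)}^2 = -40 + 75*π/2

u'(x) = -2*cos(x) - 4*cos(4*x).
Expand u² and (u')² and integrate term by term on (0, π), using: for integers n ≥ 1, ∫_0^π sin²(nx) dx = ∫_0^π cos²(nx) dx = π/2; for n ≠ n', ∫_0^π sin(nx)sin(n'x) dx = ∫_0^π cos(nx)cos(n'x) dx = 0; and by product-to-sum, ∫_0^π sin(nx)cos(n'x) dx = ½∫_0^π [sin((n+n')x) + sin((n−n')x)] dx, which is 0 when n+n' is even and 2n/(n²−n'²) when n+n' is odd (it need not vanish on (0, π)). For the constant mode: ∫_0^π 1 dx = π, ∫_0^π cos(nx) dx = 0, ∫_0^π sin(nx) dx = (1−(−1)^n)/n.
  u² squared terms: (5)²·∫1 dx = 25·π = 25*π;  (-1)²·∫sin(4x)² dx = 1·π/2 = π/2;  (-2)²·∫sin(x)² dx = 4·π/2 = 2*π.
  u² cross terms: 2·(5)·(-1)·∫1·sin(4x) dx = -10·(0) = 0;  2·(5)·(-2)·∫1·sin(x) dx = -20·(2) = -40;  2·(-1)·(-2)·∫sin(4x)·sin(x) dx = 4·(0) = 0.
  So ∫_0^π u² dx = 25*π + π/2 + 2*π + 0 − 40 + 0 = -40 + 55*π/2.
  (u')² squared terms: (-4)²·∫cos(4x)² dx = 16·π/2 = 8*π;  (-2)²·∫cos(x)² dx = 4·π/2 = 2*π.
  (u')² cross terms: 2·(-4)·(-2)·∫cos(4x)·cos(x) dx = 16·(0) = 0.
  So ∫_0^π (u')² dx = 8*π + 2*π + 0 = 10*π.
||u||_{H^1}^2 = (-40 + 55*π/2) + (10*π) = -40 + 75*π/2.


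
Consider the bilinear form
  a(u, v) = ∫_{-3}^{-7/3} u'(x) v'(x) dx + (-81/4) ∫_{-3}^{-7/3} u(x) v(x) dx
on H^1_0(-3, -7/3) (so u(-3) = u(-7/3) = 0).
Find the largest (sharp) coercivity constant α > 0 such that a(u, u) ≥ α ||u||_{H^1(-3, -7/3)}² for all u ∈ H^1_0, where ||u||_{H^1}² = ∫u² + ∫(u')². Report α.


α = 9*(-9 + π^2)/(4 + 9*π^2)

Coercivity of a(·,·) on H^1_0(-3, -7/3) means a(u, u) ≥ α ||u||_{H^1}² for every u ∈ H^1_0.
The interval has length L = 2/3, and Poincaré/coercivity depend only on L. Here a(u, u) = ∫(u')² + (-81/4)·∫u².
Here c = -81/4 < 0 with |c| < (π/L)² = 9*π^2/4, so coercivity still holds. The condition a(u,u) ≥ α||u||_{H^1}² reads (1−α)∫(u')² ≥ (α−c)∫u². Any admissible α is ≤ 1 (rapidly oscillating u have ∫u²/∫(u')² → 0), and α = 1 would force 0 ≥ (1−c)∫u², impossible since c < 1; so 1−α > 0. By the sharp Poincaré inequality on H^1_0 of an interval of length L, ∫(u')² ≥ (π/L)²∫u² with equality for the first sine mode sin(π(x−x₀)/L) (x₀ the left endpoint), so the inequality holds for all u iff (1−α)(π/L)² ≥ α − c, i.e. α ≤ ((π/L)² + c)/((π/L)² + 1) = (1 + c(L/π)²)/(1 + (L/π)²). (Direct route, valid since c ≤ 0: Poincaré gives c∫u² ≥ c(L/π)²∫(u')², so a(u,u) ≥ (1 + c(L/π)²)∫(u')², while ||u||_{H^1}² ≤ (1 + (L/π)²)∫(u')²; dividing yields the same α.) With (π/L)² = 9*π^2/4 and c = -81/4, the largest admissible constant is α = ((π/L)² + c)/((π/L)² + 1).
Simplifying, α = 9*(-9 + π^2)/(4 + 9*π^2).


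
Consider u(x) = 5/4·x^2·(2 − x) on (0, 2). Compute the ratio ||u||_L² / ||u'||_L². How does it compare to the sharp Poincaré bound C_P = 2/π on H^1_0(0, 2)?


||u||_L² / ||u'||_L² = sqrt(14)/7 < C_P = 2/π.

u(x) = 5/4·x^2·(2 − x), so u'(x) = 5*x*(4 - 3*x)/4.
u(x) = 5/4·x^2·(2 − x) vanishes at x = 0 and x = 2, so u ∈ H^1_0(0, 2). Differentiate via the product rule and integrate the resulting polynomials term by term.
  ∫_0^2 u² dx = ∫_0^2 (25*x^6/16 - 25*x^5/4 + 25*x^4/4) dx. Term by term:
    ∫_0^2 25*x^6/16 dx = 200/7;  ∫_0^2 -25*x^5/4 dx = -200/3;  ∫_0^2 25*x^4/4 dx = 40.
  Sum: 200/7 − 200/3 + 40 = 40/21.
  ∫_0^2 (u')² dx = ∫_0^2 (225*x^4/16 - 75*x^3/2 + 25*x^2) dx. Term by term:
    ∫_0^2 225*x^4/16 dx = 90;  ∫_0^2 -75*x^3/2 dx = -150;  ∫_0^2 25*x^2 dx = 200/3.
  Sum: 90 − 150 + 200/3 = 20/3.
∫_0^2 u² dx = 40/21, so ||u||_L² = 2*sqrt(210)/21.
∫_0^2 (u')² dx = 20/3, so ||u'||_L² = 2*sqrt(15)/3.
Ratio ||u||_L² / ||u'||_L² = sqrt(14)/7.
Sharp Poincaré constant on H^1_0(0, 2) is C_P = L/π = 2/π, achieved by sin(π/2·x).
A polynomial bump cannot attain the sharp Poincaré constant (only the first sine eigenfunction does), so the ratio is strictly less than C_P, consistent with ||u||_L² ≤ C_P ||u'||_L².


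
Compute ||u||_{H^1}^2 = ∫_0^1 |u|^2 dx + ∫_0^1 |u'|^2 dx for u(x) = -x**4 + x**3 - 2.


||u||_{H^1}^2 = 4901/1260

The H^1 norm (squared) on an interval (0, L) is
  ||u||_{H^1}^2 = ∫_0^L u(x)^2 dx + ∫_0^L u'(x)^2 dx.
Compute u'(x) = -4*x**3 + 3*x**2.
Then u(x)^2 = x**8 - 2*x**7 + x**6 + 4*x**4 - 4*x**3 + 4 and u'(x)^2 = 16*x**6 - 24*x**5 + 9*x**4.
Integrate each monomial from 0 to 1 using ∫_0^1 c·x^n dx = c·1^(n+1)/(n+1):
  ∫_0^1 u(x)^2 dx = ∫_0^1 (x^8 - 2*x^7 + x^6 + 4*x^4 - 4*x^3 + 4) dx. Term by term:
    ∫_0^1 x^8 dx = 1/9;  ∫_0^1 -2*x^7 dx = -1/4;  ∫_0^1 x^6 dx = 1/7;
    ∫_0^1 4*x^4 dx = 4/5;  ∫_0^1 -4*x^3 dx = -1;  ∫_0^1 4 dx = 4.
  Sum: 1/9 − 1/4 + 1/7 + 4/5 − 1 + 4 = 4793/1260.
  ∫_0^1 u'(x)^2 dx = ∫_0^1 (16*x^6 - 24*x^5 + 9*x^4) dx. Term by term:
    ∫_0^1 16*x^6 dx = 16/7;  ∫_0^1 -24*x^5 dx = -4;  ∫_0^1 9*x^4 dx = 9/5.
  Sum: 16/7 − 4 + 9/5 = 3/35.
Adding: ||u||_{H^1}^2 = 4793/1260 + 3/35 = 4901/1260.


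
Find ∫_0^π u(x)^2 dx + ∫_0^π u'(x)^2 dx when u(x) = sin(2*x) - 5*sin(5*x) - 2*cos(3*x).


||u||_{H^1(0,π)}^2 = 32 + 695*π/2

u'(x) = 6*sin(3*x) + 2*cos(2*x) - 25*cos(5*x).
Expand u² and (u')² and integrate term by term on (0, π), using: for integers n ≥ 1, ∫_0^π sin²(nx) dx = ∫_0^π cos²(nx) dx = π/2; for n ≠ n', ∫_0^π sin(nx)sin(n'x) dx = ∫_0^π cos(nx)cos(n'x) dx = 0; and by product-to-sum, ∫_0^π sin(nx)cos(n'x) dx = ½∫_0^π [sin((n+n')x) + sin((n−n')x)] dx, which is 0 when n+n' is even and 2n/(n²−n'²) when n+n' is odd (it need not vanish on (0, π)).
  u² squared terms: (-5)²·∫sin(5x)² dx = 25·π/2 = 25*π/2;  (-2)²·∫cos(3x)² dx = 4·π/2 = 2*π;  (1)²·∫sin(2x)² dx = 1·π/2 = π/2.
  u² cross terms: 2·(-5)·(-2)·∫sin(5x)·cos(3x) dx = 20·(0) = 0;  2·(-5)·(1)·∫sin(5x)·sin(2x) dx = -10·(0) = 0;  2·(-2)·(1)·∫cos(3x)·sin(2x) dx = -4·(-4/5) = 16/5.
  So ∫_0^π u² dx = 25*π/2 + 2*π + π/2 + 0 + 0 + 16/5 = 16/5 + 15*π.
  (u')² squared terms: (-25)²·∫cos(5x)² dx = 625·π/2 = 625*π/2;  (2)²·∫cos(2x)² dx = 4·π/2 = 2*π;  (6)²·∫sin(3x)² dx = 36·π/2 = 18*π.
  (u')² cross terms: 2·(-25)·(2)·∫cos(5x)·cos(2x) dx = -100·(0) = 0;  2·(-25)·(6)·∫cos(5x)·sin(3x) dx = -300·(0) = 0;  2·(2)·(6)·∫cos(2x)·sin(3x) dx = 24·(6/5) = 144/5.
  So ∫_0^π (u')² dx = 625*π/2 + 2*π + 18*π + 0 + 0 + 144/5 = 144/5 + 665*π/2.
||u||_{H^1}^2 = (16/5 + 15*π) + (144/5 + 665*π/2) = 32 + 695*π/2.


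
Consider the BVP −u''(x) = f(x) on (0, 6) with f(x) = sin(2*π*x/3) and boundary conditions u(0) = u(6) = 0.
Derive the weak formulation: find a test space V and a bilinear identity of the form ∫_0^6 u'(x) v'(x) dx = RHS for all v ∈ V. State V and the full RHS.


V = H^1_0(0, 6) (so v(0) = v(6) = 0); weak form: ∫_0^6 u'v' dx = ∫_0^6 (sin(2*π*x/3)) v dx for all v ∈ V.

Multiply both sides by a test function v and integrate from 0 to 6:
  ∫_0^6 −u''(x) v(x) dx = ∫_0^6 f(x) v(x) dx.
Integrate the LHS by parts once:
  ∫_0^6 −u'' v dx = −[u'(x) v(x)]_0^6 + ∫_0^6 u'(x) v'(x) dx.
Thus ∫_0^6 u'(x) v'(x) dx = ∫_0^6 f(x) v(x) dx + [u'(x) v(x)]_0^6.
Choose V so that boundary terms are either known or forced to vanish.
u is Dirichlet: u(0) = u(6) = 0. Let V = H^1_0(0, 6); then v(0) = v(6) = 0, and [u' v]_0^6 = 0.
Weak formulation: find u (satisfying any essential BC) such that ∫_0^6 u'(x) v'(x) dx = ∫_0^6 f v dx for all v ∈ V.
Substituting f(x) = sin(2*π*x/3), the right-hand side is ∫_0^6 (sin(2*π*x/3)) v dx.


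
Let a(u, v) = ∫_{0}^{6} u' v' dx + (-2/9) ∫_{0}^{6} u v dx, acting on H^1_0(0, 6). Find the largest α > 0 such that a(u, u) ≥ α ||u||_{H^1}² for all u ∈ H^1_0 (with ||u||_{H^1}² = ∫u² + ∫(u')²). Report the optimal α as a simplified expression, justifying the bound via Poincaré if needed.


α = (-8 + π^2)/(π^2 + 36)

Coercivity of a(·,·) on H^1_0(0, 6) means a(u, u) ≥ α ||u||_{H^1}² for every u ∈ H^1_0.
The interval has length L = 6, and Poincaré/coercivity depend only on L. Here a(u, u) = ∫(u')² + (-2/9)·∫u².
Here c = -2/9 < 0 with |c| < (π/L)² = π^2/36, so coercivity still holds. The condition a(u,u) ≥ α||u||_{H^1}² reads (1−α)∫(u')² ≥ (α−c)∫u². Any admissible α is ≤ 1 (rapidly oscillating u have ∫u²/∫(u')² → 0), and α = 1 would force 0 ≥ (1−c)∫u², impossible since c < 1; so 1−α > 0. By the sharp Poincaré inequality on H^1_0 of an interval of length L, ∫(u')² ≥ (π/L)²∫u² with equality for the first sine mode sin(π(x−x₀)/L) (x₀ the left endpoint), so the inequality holds for all u iff (1−α)(π/L)² ≥ α − c, i.e. α ≤ ((π/L)² + c)/((π/L)² + 1) = (1 + c(L/π)²)/(1 + (L/π)²). (Direct route, valid since c ≤ 0: Poincaré gives c∫u² ≥ c(L/π)²∫(u')², so a(u,u) ≥ (1 + c(L/π)²)∫(u')², while ||u||_{H^1}² ≤ (1 + (L/π)²)∫(u')²; dividing yields the same α.) With (π/L)² = π^2/36 and c = -2/9, the largest admissible constant is α = ((π/L)² + c)/((π/L)² + 1).
Simplifying, α = (-8 + π^2)/(π^2 + 36).


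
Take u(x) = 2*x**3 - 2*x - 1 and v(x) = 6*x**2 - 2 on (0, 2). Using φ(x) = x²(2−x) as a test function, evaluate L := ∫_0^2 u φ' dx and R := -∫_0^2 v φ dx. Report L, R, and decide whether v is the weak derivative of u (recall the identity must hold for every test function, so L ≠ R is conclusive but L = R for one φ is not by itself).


LHS = -152/15, RHS = -152/15. Yes, v = u' weakly.

u(x) = 2*x**3 - 2*x - 1, classical derivative u'(x) = 6*x**2 - 2.
φ(x) = x²(2−x), so φ'(x) = x*(4 - 3*x).
Note φ(0) = φ(2) = 0, so the boundary term u·φ vanishes.
LHS = ∫_0^2 u(x) φ'(x) dx = ∫_0^2 (-6*x^5 + 8*x^4 + 6*x^3 - 5*x^2 - 4*x) dx. Term by term:
  ∫_0^2 -6*x^5 dx = -64;  ∫_0^2 8*x^4 dx = 256/5;  ∫_0^2 6*x^3 dx = 24;
  ∫_0^2 -5*x^2 dx = -40/3;  ∫_0^2 -4*x dx = -8.
Sum: -64 + 256/5 + 24 − 40/3 − 8 = -152/15.
So LHS = -152/15.
∫_0^2 v(x) φ(x) dx = ∫_0^2 (-6*x^5 + 12*x^4 + 2*x^3 - 4*x^2) dx. Term by term:
  ∫_0^2 -6*x^5 dx = -64;  ∫_0^2 12*x^4 dx = 384/5;  ∫_0^2 2*x^3 dx = 8;
  ∫_0^2 -4*x^2 dx = -32/3.
Sum: -64 + 384/5 + 8 − 32/3 = 152/15.
So RHS = -∫_0^2 v(x) φ(x) dx = -152/15.
LHS = RHS, so the identity holds for this test φ.
Moreover u is smooth here and v(x) = u'(x) = 6*x**2 - 2 pointwise, so the identity holds for every test function. Hence v is the weak derivative of u.


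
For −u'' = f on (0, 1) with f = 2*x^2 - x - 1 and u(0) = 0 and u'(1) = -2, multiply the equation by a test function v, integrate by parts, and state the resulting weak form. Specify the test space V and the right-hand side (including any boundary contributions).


V = {v ∈ H^1(0, 1) : v(0) = 0} (test functions vanish at x = 0 where u is specified); weak form: ∫_0^1 u'v' dx = ∫_0^1 (2*x^2 - x - 1) v dx − 2·v(1) for all v ∈ V.

Multiply both sides by a test function v and integrate from 0 to 1:
  ∫_0^1 −u''(x) v(x) dx = ∫_0^1 f(x) v(x) dx.
Integrate the LHS by parts once:
  ∫_0^1 −u'' v dx = −[u'(x) v(x)]_0^1 + ∫_0^1 u'(x) v'(x) dx.
Thus ∫_0^1 u'(x) v'(x) dx = ∫_0^1 f(x) v(x) dx + [u'(x) v(x)]_0^1.
Choose V so that boundary terms are either known or forced to vanish.
Mixed BC: u(0) = 0 (Dirichlet) and u'(1) = -2 (Neumann). Define V = {v ∈ H^1(0, 1) : v(0) = 0}. Then [u' v]_0^1 = u'(1)·v(1) − u'(0)·0 = − 2·v(1).
Weak formulation: find u (satisfying any essential BC) such that ∫_0^1 u'(x) v'(x) dx = ∫_0^1 f v dx − 2·v(1) for all v ∈ V (Dirichlet at 0 absorbed into V; Neumann datum at x = 1 contributes the boundary term).
Substituting f(x) = 2*x^2 - x - 1, the right-hand side is ∫_0^1 (2*x^2 - x - 1) v dx − 2·v(1).


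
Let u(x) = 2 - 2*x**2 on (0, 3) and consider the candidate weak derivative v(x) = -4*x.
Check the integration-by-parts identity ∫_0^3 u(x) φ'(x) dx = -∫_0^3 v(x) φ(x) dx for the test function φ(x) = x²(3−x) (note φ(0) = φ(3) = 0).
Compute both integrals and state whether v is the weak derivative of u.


LHS = 243/5, RHS = 243/5. Yes, v = u' weakly.

u(x) = 2 - 2*x**2, classical derivative u'(x) = -4*x.
φ(x) = x²(3−x), so φ'(x) = 3*x*(2 - x).
Note φ(0) = φ(3) = 0, so the boundary term u·φ vanishes.
LHS = ∫_0^3 u(x) φ'(x) dx = ∫_0^3 (6*x^4 - 12*x^3 - 6*x^2 + 12*x) dx. Term by term:
  ∫_0^3 6*x^4 dx = 1458/5;  ∫_0^3 -12*x^3 dx = -243;  ∫_0^3 -6*x^2 dx = -54;
  ∫_0^3 12*x dx = 54.
Sum: 1458/5 − 243 − 54 + 54 = 243/5.
So LHS = 243/5.
∫_0^3 v(x) φ(x) dx = ∫_0^3 (4*x^4 - 12*x^3) dx. Term by term:
  ∫_0^3 4*x^4 dx = 972/5;  ∫_0^3 -12*x^3 dx = -243.
Sum: 972/5 − 243 = -243/5.
So RHS = -∫_0^3 v(x) φ(x) dx = 243/5.
LHS = RHS, so the identity holds for this test φ.
Moreover u is smooth here and v(x) = u'(x) = -4*x pointwise, so the identity holds for every test function. Hence v is the weak derivative of u.


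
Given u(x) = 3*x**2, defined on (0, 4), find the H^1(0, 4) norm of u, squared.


||u||_{H^1}^2 = 13056/5

The H^1 norm (squared) on an interval (0, L) is
  ||u||_{H^1}^2 = ∫_0^L u(x)^2 dx + ∫_0^L u'(x)^2 dx.
Compute u'(x) = 6*x.
Then u(x)^2 = 9*x**4 and u'(x)^2 = 36*x**2.
Integrate each monomial from 0 to 4 using ∫_0^4 c·x^n dx = c·4^(n+1)/(n+1):
  ∫_0^4 u(x)^2 dx = ∫_0^4 (9*x^4) dx. Term by term:
    ∫_0^4 9*x^4 dx = 9216/5.
  ∫_0^4 u'(x)^2 dx = ∫_0^4 (36*x^2) dx. Term by term:
    ∫_0^4 36*x^2 dx = 768.
Adding: ||u||_{H^1}^2 = 9216/5 + 768 = 13056/5.


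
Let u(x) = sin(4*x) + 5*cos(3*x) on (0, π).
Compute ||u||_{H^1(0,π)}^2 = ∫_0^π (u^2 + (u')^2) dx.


||u||_{H^1(0,π)}^2 = 800/7 + 267*π/2

u'(x) = -15*sin(3*x) + 4*cos(4*x).
Expand u² and (u')² and integrate term by term on (0, π), using: for integers n ≥ 1, ∫_0^π sin²(nx) dx = ∫_0^π cos²(nx) dx = π/2; for n ≠ n', ∫_0^π sin(nx)sin(n'x) dx = ∫_0^π cos(nx)cos(n'x) dx = 0; and by product-to-sum, ∫_0^π sin(nx)cos(n'x) dx = ½∫_0^π [sin((n+n')x) + sin((n−n')x)] dx, which is 0 when n+n' is even and 2n/(n²−n'²) when n+n' is odd (it need not vanish on (0, π)).
  u² squared terms: (5)²·∫cos(3x)² dx = 25·π/2 = 25*π/2;  (1)²·∫sin(4x)² dx = 1·π/2 = π/2.
  u² cross terms: 2·(5)·(1)·∫cos(3x)·sin(4x) dx = 10·(8/7) = 80/7.
  So ∫_0^π u² dx = 25*π/2 + π/2 + 80/7 = 80/7 + 13*π.
  (u')² squared terms: (-15)²·∫sin(3x)² dx = 225·π/2 = 225*π/2;  (4)²·∫cos(4x)² dx = 16·π/2 = 8*π.
  (u')² cross terms: 2·(-15)·(4)·∫sin(3x)·cos(4x) dx = -120·(-6/7) = 720/7.
  So ∫_0^π (u')² dx = 225*π/2 + 8*π + 720/7 = 720/7 + 241*π/2.
||u||_{H^1}^2 = (80/7 + 13*π) + (720/7 + 241*π/2) = 800/7 + 267*π/2.


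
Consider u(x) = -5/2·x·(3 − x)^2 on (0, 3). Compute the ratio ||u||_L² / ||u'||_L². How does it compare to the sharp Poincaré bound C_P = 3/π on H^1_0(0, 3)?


||u||_L² / ||u'||_L² = 3*sqrt(14)/14 < C_P = 3/π.

u(x) = -5/2·x·(3 − x)^2, so u'(x) = 15*(1 - x)*(x - 3)/2.
u(x) = -5/2·x·(3 − x)^2 vanishes at x = 0 and x = 3, so u ∈ H^1_0(0, 3). Differentiate via the product rule and integrate the resulting polynomials term by term.
  ∫_0^3 u² dx = ∫_0^3 (25*x^6/4 - 75*x^5 + 675*x^4/2 - 675*x^3 + 2025*x^2/4) dx. Term by term:
    ∫_0^3 25*x^6/4 dx = 54675/28;  ∫_0^3 -75*x^5 dx = -18225/2;  ∫_0^3 675*x^4/2 dx = 32805/2;
    ∫_0^3 -675*x^3 dx = -54675/4;  ∫_0^3 2025*x^2/4 dx = 18225/4.
  Sum: 54675/28 − 18225/2 + 32805/2 − 54675/4 + 18225/4 = 3645/28.
  ∫_0^3 (u')² dx = ∫_0^3 (225*x^4/4 - 450*x^3 + 2475*x^2/2 - 1350*x + 2025/4) dx. Term by term:
    ∫_0^3 225*x^4/4 dx = 10935/4;  ∫_0^3 -450*x^3 dx = -18225/2;  ∫_0^3 2475*x^2/2 dx = 22275/2;
    ∫_0^3 -1350*x dx = -6075;  ∫_0^3 2025/4 dx = 6075/4.
  Sum: 10935/4 − 18225/2 + 22275/2 − 6075 + 6075/4 = 405/2.
∫_0^3 u² dx = 3645/28, so ||u||_L² = 27*sqrt(35)/14.
∫_0^3 (u')² dx = 405/2, so ||u'||_L² = 9*sqrt(10)/2.
Ratio ||u||_L² / ||u'||_L² = 3*sqrt(14)/14.
Sharp Poincaré constant on H^1_0(0, 3) is C_P = L/π = 3/π, achieved by sin(π/3·x).
A polynomial bump cannot attain the sharp Poincaré constant (only the first sine eigenfunction does), so the ratio is strictly less than C_P, consistent with ||u||_L² ≤ C_P ||u'||_L².


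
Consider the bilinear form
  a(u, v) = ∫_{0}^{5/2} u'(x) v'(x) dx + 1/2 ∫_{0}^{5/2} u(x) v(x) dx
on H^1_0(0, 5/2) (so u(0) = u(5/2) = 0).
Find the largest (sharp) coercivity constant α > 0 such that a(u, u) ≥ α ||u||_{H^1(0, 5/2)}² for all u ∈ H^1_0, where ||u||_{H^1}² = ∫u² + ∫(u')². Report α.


α = (25 + 8*π^2)/(2*(25 + 4*π^2))

Coercivity of a(·,·) on H^1_0(0, 5/2) means a(u, u) ≥ α ||u||_{H^1}² for every u ∈ H^1_0.
The interval has length L = 5/2, and Poincaré/coercivity depend only on L. Here a(u, u) = ∫(u')² + (1/2)·∫u².
Here 0 < c = 1/2 < 1. The condition a(u,u) ≥ α||u||_{H^1}² reads (1−α)∫(u')² ≥ (α−c)∫u². Any admissible α is ≤ 1 (rapidly oscillating u have ∫u²/∫(u')² → 0), and α = 1 would force 0 ≥ (1−c)∫u², impossible since c < 1; so 1−α > 0. By the sharp Poincaré inequality on H^1_0 of an interval of length L, ∫(u')² ≥ (π/L)²∫u² with equality for the first sine mode sin(π(x−x₀)/L) (x₀ the left endpoint), so the inequality holds for all u iff (1−α)(π/L)² ≥ α − c, i.e. α ≤ ((π/L)² + c)/((π/L)² + 1) = (1 + c(L/π)²)/(1 + (L/π)²). With (π/L)² = 4*π^2/25 and c = 1/2, the largest admissible constant is α = ((π/L)² + c)/((π/L)² + 1).
Simplifying, α = (25 + 8*π^2)/(2*(25 + 4*π^2)).


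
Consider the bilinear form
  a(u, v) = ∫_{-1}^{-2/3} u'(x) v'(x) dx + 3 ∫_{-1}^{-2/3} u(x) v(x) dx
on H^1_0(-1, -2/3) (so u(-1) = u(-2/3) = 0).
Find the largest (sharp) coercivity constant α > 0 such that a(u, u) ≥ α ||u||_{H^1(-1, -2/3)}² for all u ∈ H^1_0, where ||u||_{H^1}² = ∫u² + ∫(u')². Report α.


α = 1

Coercivity of a(·,·) on H^1_0(-1, -2/3) means a(u, u) ≥ α ||u||_{H^1}² for every u ∈ H^1_0.
The interval has length L = 1/3, and Poincaré/coercivity depend only on L. Here a(u, u) = ∫(u')² + (3)·∫u².
Here c = 3 ≥ 1, so a(u,u) = ∫(u')² + c∫u² ≥ ∫(u')² + ∫u² = ||u||_{H^1}², i.e. α = 1 works. No larger α is possible: a(u,u) ≥ α||u||_{H^1}² means (1−α)∫(u')² ≥ (α−c)∫u², and for the modes u_n = sin(nπ(x−x₀)/L) (x₀ the left endpoint) one has ∫u_n²/∫(u_n')² = (L/(nπ))² → 0, so a(u_n,u_n)/||u_n||_{H^1}² → 1. Hence the optimal constant is α = 1.
Therefore α = 1.


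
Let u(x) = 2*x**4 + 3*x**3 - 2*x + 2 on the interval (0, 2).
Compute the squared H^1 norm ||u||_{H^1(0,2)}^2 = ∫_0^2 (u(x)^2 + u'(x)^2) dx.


||u||_{H^1}^2 = 1173232/315

The H^1 norm (squared) on an interval (0, L) is
  ||u||_{H^1}^2 = ∫_0^L u(x)^2 dx + ∫_0^L u'(x)^2 dx.
Compute u'(x) = 8*x**3 + 9*x**2 - 2.
Then u(x)^2 = 4*x**8 + 12*x**7 + 9*x**6 - 8*x**5 - 4*x**4 + 12*x**3 + 4*x**2 - 8*x + 4 and u'(x)^2 = 64*x**6 + 144*x**5 + 81*x**4 - 32*x**3 - 36*x**2 + 4.
Integrate each monomial from 0 to 2 using ∫_0^2 c·x^n dx = c·2^(n+1)/(n+1):
  ∫_0^2 u(x)^2 dx = ∫_0^2 (4*x^8 + 12*x^7 + 9*x^6 - 8*x^5 - 4*x^4 + 12*x^3 + 4*x^2 - 8*x + 4) dx. Term by term:
    ∫_0^2 4*x^8 dx = 2048/9;  ∫_0^2 12*x^7 dx = 384;  ∫_0^2 9*x^6 dx = 1152/7;
    ∫_0^2 -8*x^5 dx = -256/3;  ∫_0^2 -4*x^4 dx = -128/5;  ∫_0^2 12*x^3 dx = 48;
    ∫_0^2 4*x^2 dx = 32/3;  ∫_0^2 -8*x dx = -16;  ∫_0^2 4 dx = 8.
  Sum: 2048/9 + 384 + 1152/7 − 256/3 − 128/5 + 48 + 32/3 − 16 + 8 = 225496/315.
  ∫_0^2 u'(x)^2 dx = ∫_0^2 (64*x^6 + 144*x^5 + 81*x^4 - 32*x^3 - 36*x^2 + 4) dx. Term by term:
    ∫_0^2 64*x^6 dx = 8192/7;  ∫_0^2 144*x^5 dx = 1536;  ∫_0^2 81*x^4 dx = 2592/5;
    ∫_0^2 -32*x^3 dx = -128;  ∫_0^2 -36*x^2 dx = -96;  ∫_0^2 4 dx = 8.
  Sum: 8192/7 + 1536 + 2592/5 − 128 − 96 + 8 = 105304/35.
Adding: ||u||_{H^1}^2 = 225496/315 + 105304/35 = 1173232/315.


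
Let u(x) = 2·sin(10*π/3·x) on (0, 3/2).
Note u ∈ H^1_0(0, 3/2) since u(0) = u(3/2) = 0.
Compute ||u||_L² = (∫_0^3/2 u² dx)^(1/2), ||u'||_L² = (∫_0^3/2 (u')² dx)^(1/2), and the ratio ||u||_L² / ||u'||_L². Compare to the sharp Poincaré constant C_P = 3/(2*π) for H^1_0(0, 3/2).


||u||_L² / ||u'||_L² = 3/(10*π) < C_P = 3/(2*π).

u(x) = 2·sin(10*π/3·x), so u'(x) = 20*π*cos(10*π*x/3)/3.
Writing u(x) = A·sin(kπx/L) with A = 2 and k = 5, use ∫_0^L sin²(kπx/L) dx = L/2 and ∫_0^L cos²(kπx/L) dx = L/2.
u² = 4·sin²(10*π/3·x) and (u')² = 400*π^2/9·cos²(10*π/3·x), and each of sin², cos² integrates to L/2 = 3/4 over (0, 3/2).
∫_0^3/2 u² dx = 3, so ||u||_L² = sqrt(3).
∫_0^3/2 (u')² dx = 100*π^2/3, so ||u'||_L² = 10*sqrt(3)*π/3.
Ratio ||u||_L² / ||u'||_L² = 3/(10*π).
Sharp Poincaré constant on H^1_0(0, 3/2) is C_P = L/π = 3/(2*π), achieved by sin(2*π/3·x).
This is the k = 5 harmonic; the ratio L/(kπ) is strictly less than C_P = L/π, consistent with the sharp inequality ||u||_L² ≤ C_P ||u'||_L².


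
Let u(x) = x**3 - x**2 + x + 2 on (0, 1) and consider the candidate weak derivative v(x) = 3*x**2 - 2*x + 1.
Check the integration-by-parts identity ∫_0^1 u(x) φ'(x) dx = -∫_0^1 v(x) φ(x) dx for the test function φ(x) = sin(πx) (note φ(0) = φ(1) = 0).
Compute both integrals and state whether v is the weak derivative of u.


LHS = -3/π + 12/π^3, RHS = -3/π + 12/π^3. Yes, v = u' weakly.

u(x) = x**3 - x**2 + x + 2, classical derivative u'(x) = 3*x**2 - 2*x + 1.
φ(x) = sin(πx), so φ'(x) = π*cos(π*x).
Note φ(0) = φ(1) = 0, so the boundary term u·φ vanishes.
LHS = ∫_0^1 u(x) φ'(x) dx = ∫_0^1 (π*x^3*cos(π*x) - π*x^2*cos(π*x) + π*x*cos(π*x) + 2*π*cos(π*x)) dx. Term by term:
  ∫_0^1 2*π*cos(π*x) dx = 0;  ∫_0^1 π*x*cos(π*x) dx = -2/π;  ∫_0^1 π*x^3*cos(π*x) dx = -3/π + 12/π^3;
  ∫_0^1 -π*x^2*cos(π*x) dx = 2/π.
Sum: 0 − 2/π + -3/π + 12/π^3 + 2/π = -3/π + 12/π^3.
So LHS = -3/π + 12/π^3.
∫_0^1 v(x) φ(x) dx = ∫_0^1 (3*x^2*sin(π*x) - 2*x*sin(π*x) + sin(π*x)) dx. Term by term:
  ∫_0^1 -2*x*sin(π*x) dx = -2/π;  ∫_0^1 3*x^2*sin(π*x) dx = -12/π^3 + 3/π;  ∫_0^1 sin(π*x) dx = 2/π.
Sum: -2/π + -12/π^3 + 3/π + 2/π = -12/π^3 + 3/π.
So RHS = -∫_0^1 v(x) φ(x) dx = -3/π + 12/π^3.
LHS = RHS, so the identity holds for this test φ.
Moreover u is smooth here and v(x) = u'(x) = 3*x**2 - 2*x + 1 pointwise, so the identity holds for every test function. Hence v is the weak derivative of u.
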